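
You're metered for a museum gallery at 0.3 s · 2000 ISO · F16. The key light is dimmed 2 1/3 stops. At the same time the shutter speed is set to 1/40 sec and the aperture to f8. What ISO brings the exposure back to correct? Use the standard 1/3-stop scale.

Scene light: 2 1/3 stops darker.
Shutter speed: 0.3 → 1/4 → 1/5 → 1/6 → 1/8 → 1/10 → 1/13 → 1/15 → 1/20 → 1/25 → 1/30 → 1/40 — 3 2/3 stops shorter (darker).
Aperture: f/16 → f/14 → f/13 → f/11 → f/10 → f/9 → f/8 — 2 stops wider (brighter).
Net so far: 4 stops darker. ISO: 2000 → 2500 → 3200 → 4000 → 5000 → 6400 → 8000 → 10000 → 12800 → 16000 → 20000 → 25600 → 32000.

ISO 32000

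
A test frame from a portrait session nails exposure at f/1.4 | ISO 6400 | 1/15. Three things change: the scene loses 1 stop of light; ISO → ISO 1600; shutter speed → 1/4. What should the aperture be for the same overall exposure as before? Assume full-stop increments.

f/1.0

Scene light: 1 stop darker.
ISO: 6400 → 3200 → 1600 — 2 stops lower (darker).
Shutter speed: 1/15 → 1/8 → 1/4 — 2 stops slower (brighter).
Net so far: 1 stop darker. Aperture: f/1.4 → f/1.0.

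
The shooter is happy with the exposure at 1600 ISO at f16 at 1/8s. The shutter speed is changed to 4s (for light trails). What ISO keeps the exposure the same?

ISO 50

Shutter speed: 1/8 → 1/4 → 1/2 → 1 → 2 → 4 — 5 stops slower (brighter).
Need 5 stops darker from the ISO: 1600 → 800 → 400 → 200 → 100 → 50.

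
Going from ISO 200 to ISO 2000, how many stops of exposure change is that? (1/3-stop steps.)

3 1/3 stops

200 → 250 → 320 → 400 → 500 → 640 → 800 → 1000 → 1250 → 1600 → 2000 — count the steps: 10 third-stops = 3 1/3 stops.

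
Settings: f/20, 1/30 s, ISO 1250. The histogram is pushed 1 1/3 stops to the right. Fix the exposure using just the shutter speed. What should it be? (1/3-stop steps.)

1/80s

Overexposed by 1 1/3 stops → need 1 1/3 stops darker.
Shutter speed: 1/30 → 1/40 → 1/50 → 1/60 → 1/80.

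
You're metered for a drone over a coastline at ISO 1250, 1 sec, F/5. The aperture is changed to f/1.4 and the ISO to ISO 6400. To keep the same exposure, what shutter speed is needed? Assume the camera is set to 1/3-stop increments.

Aperture: f/5 → f/4.5 → f/4 → f/3.5 → f/3.2 → f/2.8 → f/2.5 → f/2.2 → f/2 → f/1.8 → f/1.6 → f/1.4 — 3 2/3 stops opened up (brighter).
ISO: 1250 → 1600 → 2000 → 2500 → 3200 → 4000 → 5000 → 6400 — 2 1/3 stops higher (brighter).
Net change so far: 6 stops brighter. Offset with the shutter speed: 1 → 0.8 → 0.6 → 0.5 → 0.4 → 0.3 → 1/4 → 1/5 → 1/6 → 1/8 → 1/10 → 1/13 → 1/15 → 1/20 → 1/25 → 1/30 → 1/40 → 1/50 → 1/60.

1/60s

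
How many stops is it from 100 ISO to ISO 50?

100 → 50 — count the steps: 1 stop.

1 stop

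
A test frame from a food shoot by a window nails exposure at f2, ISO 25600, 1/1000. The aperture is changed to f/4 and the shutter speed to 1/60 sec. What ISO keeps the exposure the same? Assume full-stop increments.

Aperture: f/2 → f/2.8 → f/4 — 2 stops narrower (darker).
Shutter speed: 1/1000 → 1/500 → 1/250 → 1/125 → 1/60 — 4 stops longer (brighter).
Net change so far: 2 stops brighter. Offset with the ISO: 25600 → 12800 → 6400.

ISO 6400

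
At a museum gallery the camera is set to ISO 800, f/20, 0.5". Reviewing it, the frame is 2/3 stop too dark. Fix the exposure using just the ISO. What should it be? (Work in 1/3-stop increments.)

ISO 1250

Underexposed by 2/3 stop → need 2/3 stop brighter.
ISO: 800 → 1000 → 1250.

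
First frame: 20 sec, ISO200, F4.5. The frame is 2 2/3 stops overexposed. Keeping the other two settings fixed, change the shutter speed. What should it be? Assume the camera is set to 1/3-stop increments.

Overexposed by 2 2/3 stops → need 2 2/3 stops darker.
Shutter speed: 20 → 15 → 13 → 10 → 8 → 6 → 5 → 4 → 3.2.

3.2 s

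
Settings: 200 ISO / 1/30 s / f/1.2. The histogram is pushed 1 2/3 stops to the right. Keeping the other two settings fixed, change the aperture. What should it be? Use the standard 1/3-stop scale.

f/2.2

Overexposed by 1 2/3 stops → need 1 2/3 stops darker.
Aperture: f/1.2 → f/1.4 → f/1.6 → f/1.8 → f/2 → f/2.2.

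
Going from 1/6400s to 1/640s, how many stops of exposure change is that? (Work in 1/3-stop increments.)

3 1/3 stops

1/6400 → 1/5000 → 1/4000 → 1/3200 → 1/2500 → 1/2000 → 1/1600 → 1/1250 → 1/1000 → 1/800 → 1/640 — count the steps: 10 third-stops = 3 1/3 stops.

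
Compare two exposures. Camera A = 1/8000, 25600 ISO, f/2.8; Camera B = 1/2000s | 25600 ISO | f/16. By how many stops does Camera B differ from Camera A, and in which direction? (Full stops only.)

Aperture: f/2.8 → f/4 → f/5.6 → f/8 → f/11 → f/16 — 5 stops narrower (darker).
Shutter speed: 1/8000 → 1/4000 → 1/2000 — 2 stops longer (brighter).
ISO: unchanged.
Net: −5 +2 = −3 stops.

3 stops darker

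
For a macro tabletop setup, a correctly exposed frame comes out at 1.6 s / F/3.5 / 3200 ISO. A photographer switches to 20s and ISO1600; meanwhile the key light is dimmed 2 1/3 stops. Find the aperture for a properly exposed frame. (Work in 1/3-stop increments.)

Scene light: 2 1/3 stops darker.
Shutter speed: 1.6 → 2 → 2.5 → 3.2 → 4 → 5 → 6 → 8 → 10 → 13 → 15 → 20 — 3 2/3 stops longer (brighter).
ISO: 3200 → 2500 → 2000 → 1600 — 1 stop lower (darker).
Net so far: 1/3 stop brighter. Aperture: f/3.5 → f/4.

f/4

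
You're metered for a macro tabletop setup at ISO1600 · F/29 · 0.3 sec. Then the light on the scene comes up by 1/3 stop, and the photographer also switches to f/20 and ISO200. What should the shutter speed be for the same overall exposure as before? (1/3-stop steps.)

1 s

Scene light: 1/3 stop brighter.
Aperture: f/29 → f/25 → f/22 → f/20 — 1 stop wider (brighter).
ISO: 1600 → 1250 → 1000 → 800 → 640 → 500 → 400 → 320 → 250 → 200 — 3 stops lower (darker).
Net so far: 1 2/3 stops darker. Shutter speed: 0.3 → 0.4 → 0.5 → 0.6 → 0.8 → 1.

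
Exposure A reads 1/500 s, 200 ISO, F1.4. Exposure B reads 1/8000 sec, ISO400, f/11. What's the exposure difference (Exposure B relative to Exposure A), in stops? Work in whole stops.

Aperture: f/1.4 → f/2 → f/2.8 → f/4 → f/5.6 → f/8 → f/11 — 6 stops stopped down (darker).
Shutter speed: 1/500 → 1/1000 → 1/2000 → 1/4000 → 1/8000 — 4 stops shorter (darker).
ISO: 200 → 400 — 1 stop raised (brighter).
Net: −6 −4 +1 = −9 stops.

9 stops darker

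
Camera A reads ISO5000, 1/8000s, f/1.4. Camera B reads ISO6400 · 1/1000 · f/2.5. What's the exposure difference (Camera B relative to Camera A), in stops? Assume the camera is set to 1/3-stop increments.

1 2/3 stops brighter

Aperture: f/1.4 → f/1.6 → f/1.8 → f/2 → f/2.2 → f/2.5 — 1 2/3 stops stopped down (darker).
Shutter speed: 1/8000 → 1/6400 → 1/5000 → 1/4000 → 1/3200 → 1/2500 → 1/2000 → 1/1600 → 1/1250 → 1/1000 — 3 stops longer (brighter).
ISO: 5000 → 6400 — 1/3 stop raised (brighter).
Net: −1 2/3 +3 +1/3 = +1 2/3 stops.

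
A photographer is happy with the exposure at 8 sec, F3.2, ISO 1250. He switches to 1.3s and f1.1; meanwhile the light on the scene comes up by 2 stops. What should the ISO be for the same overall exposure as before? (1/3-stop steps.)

ISO 250

Scene light: 2 stops brighter.
Shutter speed: 8 → 6 → 5 → 4 → 3.2 → 2.5 → 2 → 1.6 → 1.3 — 2 2/3 stops shorter (darker).
Aperture: f/3.2 → f/2.8 → f/2.5 → f/2.2 → f/2 → f/1.8 → f/1.6 → f/1.4 → f/1.2 → f/1.1 — 3 stops larger aperture (brighter).
Net so far: 2 1/3 stops brighter. ISO: 1250 → 1000 → 800 → 640 → 500 → 400 → 320 → 250.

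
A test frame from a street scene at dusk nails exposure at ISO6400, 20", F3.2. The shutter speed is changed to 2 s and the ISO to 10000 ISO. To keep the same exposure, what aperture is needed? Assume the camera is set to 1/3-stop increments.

f/1.2

Shutter speed: 20 → 15 → 13 → 10 → 8 → 6 → 5 → 4 → 3.2 → 2.5 → 2 — 3 1/3 stops shorter (darker).
ISO: 6400 → 8000 → 10000 — 2/3 stop raised (brighter).
Net change so far: 2 2/3 stops darker. Offset with the aperture: f/3.2 → f/2.8 → f/2.5 → f/2.2 → f/2 → f/1.8 → f/1.6 → f/1.4 → f/1.2.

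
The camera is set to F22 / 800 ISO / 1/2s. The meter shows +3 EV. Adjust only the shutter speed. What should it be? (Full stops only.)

Overexposed by 3 stops → need 3 stops darker.
Shutter speed: 1/2 → 1/4 → 1/8 → 1/15.

1/15s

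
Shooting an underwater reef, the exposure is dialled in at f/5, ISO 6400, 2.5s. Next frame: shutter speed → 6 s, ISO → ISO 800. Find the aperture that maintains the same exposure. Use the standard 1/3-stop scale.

Shutter speed: 2.5 → 3.2 → 4 → 5 → 6 — 1 1/3 stops longer (brighter).
ISO: 6400 → 5000 → 4000 → 3200 → 2500 → 2000 → 1600 → 1250 → 1000 → 800 — 3 stops dropped (darker).
Net change so far: 1 2/3 stops darker. Offset with the aperture: f/5 → f/4.5 → f/4 → f/3.5 → f/3.2 → f/2.8.

f/2.8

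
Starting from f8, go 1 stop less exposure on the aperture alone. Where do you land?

f/11

Aperture: f/8 → f/11 — 1 stop stopped down (darker).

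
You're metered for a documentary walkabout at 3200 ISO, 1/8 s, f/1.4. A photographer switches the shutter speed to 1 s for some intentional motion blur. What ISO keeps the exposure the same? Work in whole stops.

Shutter speed: 1/8 → 1/4 → 1/2 → 1 — 3 stops longer (brighter).
Need 3 stops darker from the ISO: 3200 → 1600 → 800 → 400.

ISO 400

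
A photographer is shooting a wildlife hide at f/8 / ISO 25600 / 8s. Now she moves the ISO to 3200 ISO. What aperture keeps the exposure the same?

f/2.8

ISO: 25600 → 12800 → 6400 → 3200 — 3 stops dropped (darker).
Need 3 stops brighter from the aperture: f/8 → f/5.6 → f/4 → f/2.8.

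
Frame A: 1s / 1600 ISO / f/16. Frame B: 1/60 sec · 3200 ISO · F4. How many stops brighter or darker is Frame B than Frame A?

Aperture: f/16 → f/11 → f/8 → f/5.6 → f/4 — 4 stops larger aperture (brighter).
Shutter speed: 1 → 1/2 → 1/4 → 1/8 → 1/15 → 1/30 → 1/60 — 6 stops shorter (darker).
ISO: 1600 → 3200 — 1 stop higher (brighter).
Net: +4 −6 +1 = −1 stop.

1 stop darker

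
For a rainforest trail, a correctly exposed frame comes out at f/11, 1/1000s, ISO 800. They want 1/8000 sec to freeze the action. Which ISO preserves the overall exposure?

Shutter speed: 1/1000 → 1/2000 → 1/4000 → 1/8000 — 3 stops faster (darker).
Need 3 stops brighter from the ISO: 800 → 1600 → 3200 → 6400.

ISO 6400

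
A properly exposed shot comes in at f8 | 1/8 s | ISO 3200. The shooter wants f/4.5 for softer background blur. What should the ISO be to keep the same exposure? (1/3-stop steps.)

ISO 1000

Aperture: f/8 → f/7.1 → f/6.3 → f/5.6 → f/5 → f/4.5 — 1 2/3 stops larger aperture (brighter).
Need 1 2/3 stops darker from the ISO: 3200 → 2500 → 2000 → 1600 → 1250 → 1000.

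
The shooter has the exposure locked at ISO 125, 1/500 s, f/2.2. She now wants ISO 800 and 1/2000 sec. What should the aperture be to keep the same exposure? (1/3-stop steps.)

ISO: 125 → 160 → 200 → 250 → 320 → 400 → 500 → 640 → 800 — 2 2/3 stops raised (brighter).
Shutter speed: 1/500 → 1/640 → 1/800 → 1/1000 → 1/1250 → 1/1600 → 1/2000 — 2 stops faster (darker).
Net change so far: 2/3 stop brighter. Offset with the aperture: f/2.2 → f/2.5 → f/2.8.

f/2.8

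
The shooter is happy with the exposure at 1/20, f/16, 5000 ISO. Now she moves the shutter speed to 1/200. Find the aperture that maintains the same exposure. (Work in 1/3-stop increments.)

Shutter speed: 1/20 → 1/25 → 1/30 → 1/40 → 1/50 → 1/60 → 1/80 → 1/100 → 1/125 → 1/160 → 1/200 — 3 1/3 stops shorter (darker).
Need 3 1/3 stops brighter from the aperture: f/16 → f/14 → f/13 → f/11 → f/10 → f/9 → f/8 → f/7.1 → f/6.3 → f/5.6 → f/5.

f/5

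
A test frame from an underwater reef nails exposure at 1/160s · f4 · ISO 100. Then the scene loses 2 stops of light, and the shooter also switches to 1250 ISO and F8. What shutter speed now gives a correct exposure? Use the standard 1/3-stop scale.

1/125s

Scene light: 2 stops darker.
ISO: 100 → 125 → 160 → 200 → 250 → 320 → 400 → 500 → 640 → 800 → 1000 → 1250 — 3 2/3 stops higher (brighter).
Aperture: f/4 → f/4.5 → f/5 → f/5.6 → f/6.3 → f/7.1 → f/8 — 2 stops stopped down (darker).
Net so far: 1/3 stop darker. Shutter speed: 1/160 → 1/125.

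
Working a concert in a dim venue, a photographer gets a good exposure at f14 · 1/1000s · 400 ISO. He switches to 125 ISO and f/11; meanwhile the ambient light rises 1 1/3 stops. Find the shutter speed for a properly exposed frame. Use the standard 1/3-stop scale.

1/1250s

Scene light: 1 1/3 stops brighter.
ISO: 400 → 320 → 250 → 200 → 160 → 125 — 1 2/3 stops dropped (darker).
Aperture: f/14 → f/13 → f/11 — 2/3 stop larger aperture (brighter).
Net so far: 1/3 stop brighter. Shutter speed: 1/1000 → 1/1250.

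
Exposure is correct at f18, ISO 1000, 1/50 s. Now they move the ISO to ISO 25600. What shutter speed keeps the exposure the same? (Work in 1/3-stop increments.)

1/1250s

ISO: 1000 → 1250 → 1600 → 2000 → 2500 → 3200 → 4000 → 5000 → 6400 → 8000 → 10000 → 12800 → 16000 → 20000 → 25600 — 4 2/3 stops higher (brighter).
Need 4 2/3 stops darker from the shutter speed: 1/50 → 1/60 → 1/80 → 1/100 → 1/125 → 1/160 → 1/200 → 1/250 → 1/320 → 1/400 → 1/500 → 1/640 → 1/800 → 1/1000 → 1/1250.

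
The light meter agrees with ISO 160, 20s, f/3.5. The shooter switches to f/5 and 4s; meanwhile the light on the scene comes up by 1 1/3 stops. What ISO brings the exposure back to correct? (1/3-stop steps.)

ISO 640

Scene light: 1 1/3 stops brighter.
Aperture: f/3.5 → f/4 → f/4.5 → f/5 — 1 stop narrower (darker).
Shutter speed: 20 → 15 → 13 → 10 → 8 → 6 → 5 → 4 — 2 1/3 stops faster (darker).
Net so far: 2 stops darker. ISO: 160 → 200 → 250 → 320 → 400 → 500 → 640.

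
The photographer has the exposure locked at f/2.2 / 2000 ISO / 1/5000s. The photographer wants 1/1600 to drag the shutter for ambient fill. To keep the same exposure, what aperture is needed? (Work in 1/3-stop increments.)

f/4

Shutter speed: 1/5000 → 1/4000 → 1/3200 → 1/2500 → 1/2000 → 1/1600 — 1 2/3 stops longer (brighter).
Need 1 2/3 stops darker from the aperture: f/2.2 → f/2.5 → f/2.8 → f/3.2 → f/3.5 → f/4.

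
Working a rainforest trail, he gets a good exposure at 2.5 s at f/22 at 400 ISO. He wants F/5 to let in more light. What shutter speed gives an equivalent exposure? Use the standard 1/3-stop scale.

1/8s

Aperture: f/22 → f/20 → f/18 → f/16 → f/14 → f/13 → f/11 → f/10 → f/9 → f/8 → f/7.1 → f/6.3 → f/5.6 → f/5 — 4 1/3 stops wider (brighter).
Need 4 1/3 stops darker from the shutter speed: 2.5 → 2 → 1.6 → 1.3 → 1 → 0.8 → 0.6 → 0.5 → 0.4 → 0.3 → 1/4 → 1/5 → 1/6 → 1/8.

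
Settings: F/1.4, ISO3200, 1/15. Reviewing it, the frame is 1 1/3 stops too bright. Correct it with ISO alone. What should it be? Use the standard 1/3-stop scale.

ISO 1250

Overexposed by 1 1/3 stops → need 1 1/3 stops darker.
ISO: 3200 → 2500 → 2000 → 1600 → 1250.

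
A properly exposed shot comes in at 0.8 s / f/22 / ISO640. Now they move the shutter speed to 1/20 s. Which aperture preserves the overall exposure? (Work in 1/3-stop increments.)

f/5.6

Shutter speed: 0.8 → 0.6 → 0.5 → 0.4 → 0.3 → 1/4 → 1/5 → 1/6 → 1/8 → 1/10 → 1/13 → 1/15 → 1/20 — 4 stops shorter (darker).
Need 4 stops brighter from the aperture: f/22 → f/20 → f/18 → f/16 → f/14 → f/13 → f/11 → f/10 → f/9 → f/8 → f/7.1 → f/6.3 → f/5.6.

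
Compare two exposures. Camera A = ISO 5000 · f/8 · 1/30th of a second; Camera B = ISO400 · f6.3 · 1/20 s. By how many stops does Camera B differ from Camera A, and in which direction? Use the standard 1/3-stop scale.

Aperture: f/8 → f/7.1 → f/6.3 — 2/3 stop wider (brighter).
Shutter speed: 1/30 → 1/25 → 1/20 — 2/3 stop longer (brighter).
ISO: 5000 → 4000 → 3200 → 2500 → 2000 → 1600 → 1250 → 1000 → 800 → 640 → 500 → 400 — 3 2/3 stops lower (darker).
Net: +2/3 +2/3 −3 2/3 = −2 1/3 stops.

2 1/3 stops darker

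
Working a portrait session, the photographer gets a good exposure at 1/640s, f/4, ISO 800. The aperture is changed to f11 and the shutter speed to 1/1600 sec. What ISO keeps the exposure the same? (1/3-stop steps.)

ISO 16000

Aperture: f/4 → f/4.5 → f/5 → f/5.6 → f/6.3 → f/7.1 → f/8 → f/9 → f/10 → f/11 — 3 stops narrower (darker).
Shutter speed: 1/640 → 1/800 → 1/1000 → 1/1250 → 1/1600 — 1 1/3 stops faster (darker).
Net change so far: 4 1/3 stops darker. Offset with the ISO: 800 → 1000 → 1250 → 1600 → 2000 → 2500 → 3200 → 4000 → 5000 → 6400 → 8000 → 10000 → 12800 → 16000.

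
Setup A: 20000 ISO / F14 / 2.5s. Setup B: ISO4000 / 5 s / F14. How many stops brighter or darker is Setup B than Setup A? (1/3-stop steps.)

Aperture: unchanged.
Shutter speed: 2.5 → 3.2 → 4 → 5 — 1 stop slower (brighter).
ISO: 20000 → 16000 → 12800 → 10000 → 8000 → 6400 → 5000 → 4000 — 2 1/3 stops dropped (darker).
Net: +1 −2 1/3 = −1 1/3 stops.

1 1/3 stops darker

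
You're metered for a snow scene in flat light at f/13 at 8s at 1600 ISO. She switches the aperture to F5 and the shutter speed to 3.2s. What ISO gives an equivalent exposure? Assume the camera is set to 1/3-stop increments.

ISO 640

Aperture: f/13 → f/11 → f/10 → f/9 → f/8 → f/7.1 → f/6.3 → f/5.6 → f/5 — 2 2/3 stops larger aperture (brighter).
Shutter speed: 8 → 6 → 5 → 4 → 3.2 — 1 1/3 stops shorter (darker).
Net change so far: 1 1/3 stops brighter. Offset with the ISO: 1600 → 1250 → 1000 → 800 → 640.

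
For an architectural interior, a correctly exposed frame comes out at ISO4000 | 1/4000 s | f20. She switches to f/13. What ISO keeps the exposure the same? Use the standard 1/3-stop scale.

ISO 1600

Aperture: f/20 → f/18 → f/16 → f/14 → f/13 — 1 1/3 stops wider (brighter).
Need 1 1/3 stops darker from the ISO: 4000 → 3200 → 2500 → 2000 → 1600.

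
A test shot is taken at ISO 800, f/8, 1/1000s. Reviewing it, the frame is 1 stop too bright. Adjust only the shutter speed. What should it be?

Overexposed by 1 stop → need 1 stop darker.
Shutter speed: 1/1000 → 1/2000.

1/2000s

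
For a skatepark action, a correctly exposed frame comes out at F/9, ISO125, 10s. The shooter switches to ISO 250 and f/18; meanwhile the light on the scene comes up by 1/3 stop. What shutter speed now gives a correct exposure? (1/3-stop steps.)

15 s

Scene light: 1/3 stop brighter.
ISO: 125 → 160 → 200 → 250 — 1 stop higher (brighter).
Aperture: f/9 → f/10 → f/11 → f/13 → f/14 → f/16 → f/18 — 2 stops stopped down (darker).
Net so far: 2/3 stop darker. Shutter speed: 10 → 13 → 15.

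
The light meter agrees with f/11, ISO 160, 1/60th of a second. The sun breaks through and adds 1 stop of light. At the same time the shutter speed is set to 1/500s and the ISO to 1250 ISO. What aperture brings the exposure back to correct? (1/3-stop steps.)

Scene light: 1 stop brighter.
Shutter speed: 1/60 → 1/80 → 1/100 → 1/125 → 1/160 → 1/200 → 1/250 → 1/320 → 1/400 → 1/500 — 3 stops shorter (darker).
ISO: 160 → 200 → 250 → 320 → 400 → 500 → 640 → 800 → 1000 → 1250 — 3 stops higher (brighter).
Net so far: 1 stop brighter. Aperture: f/11 → f/13 → f/14 → f/16.

f/16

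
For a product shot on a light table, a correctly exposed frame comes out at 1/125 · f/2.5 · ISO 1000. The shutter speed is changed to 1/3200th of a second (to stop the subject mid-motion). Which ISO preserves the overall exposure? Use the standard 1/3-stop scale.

ISO 25600

Shutter speed: 1/125 → 1/160 → 1/200 → 1/250 → 1/320 → 1/400 → 1/500 → 1/640 → 1/800 → 1/1000 → 1/1250 → 1/1600 → 1/2000 → 1/2500 → 1/3200 — 4 2/3 stops faster (darker).
Need 4 2/3 stops brighter from the ISO: 1000 → 1250 → 1600 → 2000 → 2500 → 3200 → 4000 → 5000 → 6400 → 8000 → 10000 → 12800 → 16000 → 20000 → 25600.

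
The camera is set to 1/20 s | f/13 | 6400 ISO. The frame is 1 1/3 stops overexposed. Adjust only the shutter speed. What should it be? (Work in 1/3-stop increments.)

Overexposed by 1 1/3 stops → need 1 1/3 stops darker.
Shutter speed: 1/20 → 1/25 → 1/30 → 1/40 → 1/50.

1/50s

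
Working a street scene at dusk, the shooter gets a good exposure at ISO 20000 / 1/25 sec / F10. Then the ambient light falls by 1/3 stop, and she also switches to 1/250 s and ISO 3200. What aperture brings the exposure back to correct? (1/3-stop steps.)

Scene light: 1/3 stop darker.
Shutter speed: 1/25 → 1/30 → 1/40 → 1/50 → 1/60 → 1/80 → 1/100 → 1/125 → 1/160 → 1/200 → 1/250 — 3 1/3 stops shorter (darker).
ISO: 20000 → 16000 → 12800 → 10000 → 8000 → 6400 → 5000 → 4000 → 3200 — 2 2/3 stops dropped (darker).
Net so far: 6 1/3 stops darker. Aperture: f/10 → f/9 → f/8 → f/7.1 → f/6.3 → f/5.6 → f/5 → f/4.5 → f/4 → f/3.5 → f/3.2 → f/2.8 → f/2.5 → f/2.2 → f/2 → f/1.8 → f/1.6 → f/1.4 → f/1.2 → f/1.1.

f/1.1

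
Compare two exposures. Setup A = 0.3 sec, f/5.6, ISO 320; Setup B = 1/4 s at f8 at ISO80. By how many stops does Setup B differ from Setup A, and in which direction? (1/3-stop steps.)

3 1/3 stops darker

Aperture: f/5.6 → f/6.3 → f/7.1 → f/8 — 1 stop narrower (darker).
Shutter speed: 0.3 → 1/4 — 1/3 stop faster (darker).
ISO: 320 → 250 → 200 → 160 → 125 → 100 → 80 — 2 stops lower (darker).
Net: −1 −1/3 −2 = −3 1/3 stops.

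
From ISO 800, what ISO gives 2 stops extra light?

ISO 3200

ISO: 800 → 1600 → 3200 — 2 stops raised (brighter).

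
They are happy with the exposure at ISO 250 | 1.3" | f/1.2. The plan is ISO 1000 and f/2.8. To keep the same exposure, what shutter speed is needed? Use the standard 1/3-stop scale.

1.6 s

ISO: 250 → 320 → 400 → 500 → 640 → 800 → 1000 — 2 stops raised (brighter).
Aperture: f/1.2 → f/1.4 → f/1.6 → f/1.8 → f/2 → f/2.2 → f/2.5 → f/2.8 — 2 1/3 stops narrower (darker).
Net change so far: 1/3 stop darker. Offset with the shutter speed: 1.3 → 1.6.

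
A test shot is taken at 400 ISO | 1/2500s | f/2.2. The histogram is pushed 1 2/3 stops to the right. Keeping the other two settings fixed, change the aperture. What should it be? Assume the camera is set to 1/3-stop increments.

Overexposed by 1 2/3 stops → need 1 2/3 stops darker.
Aperture: f/2.2 → f/2.5 → f/2.8 → f/3.2 → f/3.5 → f/4.

f/4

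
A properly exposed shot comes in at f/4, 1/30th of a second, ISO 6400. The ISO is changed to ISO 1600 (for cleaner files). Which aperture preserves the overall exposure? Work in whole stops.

f/2

ISO: 6400 → 3200 → 1600 — 2 stops lower (darker).
Need 2 stops brighter from the aperture: f/4 → f/2.8 → f/2.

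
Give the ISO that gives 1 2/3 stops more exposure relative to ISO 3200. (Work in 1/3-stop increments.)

ISO 10000

ISO: 3200 → 4000 → 5000 → 6400 → 8000 → 10000 — 1 2/3 stops higher (brighter).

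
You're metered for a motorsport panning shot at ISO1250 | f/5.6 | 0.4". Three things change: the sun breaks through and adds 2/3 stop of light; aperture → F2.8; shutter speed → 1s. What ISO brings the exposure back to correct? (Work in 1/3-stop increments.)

Scene light: 2/3 stop brighter.
Aperture: f/5.6 → f/5 → f/4.5 → f/4 → f/3.5 → f/3.2 → f/2.8 — 2 stops larger aperture (brighter).
Shutter speed: 0.4 → 0.5 → 0.6 → 0.8 → 1 — 1 1/3 stops slower (brighter).
Net so far: 4 stops brighter. ISO: 1250 → 1000 → 800 → 640 → 500 → 400 → 320 → 250 → 200 → 160 → 125 → 100 → 80.

ISO 80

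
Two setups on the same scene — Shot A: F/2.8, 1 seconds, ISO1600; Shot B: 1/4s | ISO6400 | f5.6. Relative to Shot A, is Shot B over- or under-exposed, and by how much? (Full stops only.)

Aperture: f/2.8 → f/4 → f/5.6 — 2 stops stopped down (darker).
Shutter speed: 1 → 1/2 → 1/4 — 2 stops faster (darker).
ISO: 1600 → 3200 → 6400 — 2 stops higher (brighter).
Net: −2 −2 +2 = −2 stops.

2 stops darker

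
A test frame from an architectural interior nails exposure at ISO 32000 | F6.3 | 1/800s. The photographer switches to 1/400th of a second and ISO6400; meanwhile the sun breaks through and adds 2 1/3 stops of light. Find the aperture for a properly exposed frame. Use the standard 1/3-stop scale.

f/9

Scene light: 2 1/3 stops brighter.
Shutter speed: 1/800 → 1/640 → 1/500 → 1/400 — 1 stop slower (brighter).
ISO: 32000 → 25600 → 20000 → 16000 → 12800 → 10000 → 8000 → 6400 — 2 1/3 stops dropped (darker).
Net so far: 1 stop brighter. Aperture: f/6.3 → f/7.1 → f/8 → f/9.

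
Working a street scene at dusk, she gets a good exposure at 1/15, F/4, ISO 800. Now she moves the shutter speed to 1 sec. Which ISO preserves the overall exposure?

Shutter speed: 1/15 → 1/8 → 1/4 → 1/2 → 1 — 4 stops slower (brighter).
Need 4 stops darker from the ISO: 800 → 400 → 200 → 100 → 50.

ISO 50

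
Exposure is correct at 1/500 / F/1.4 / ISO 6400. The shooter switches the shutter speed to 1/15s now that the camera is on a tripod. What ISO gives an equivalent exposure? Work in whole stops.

ISO 200

Shutter speed: 1/500 → 1/250 → 1/125 → 1/60 → 1/30 → 1/15 — 5 stops slower (brighter).
Need 5 stops darker from the ISO: 6400 → 3200 → 1600 → 800 → 400 → 200.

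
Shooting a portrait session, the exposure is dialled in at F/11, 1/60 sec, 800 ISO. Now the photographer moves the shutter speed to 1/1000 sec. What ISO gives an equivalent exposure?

Shutter speed: 1/60 → 1/125 → 1/250 → 1/500 → 1/1000 — 4 stops shorter (darker).
Need 4 stops brighter from the ISO: 800 → 1600 → 3200 → 6400 → 12800.

ISO 12800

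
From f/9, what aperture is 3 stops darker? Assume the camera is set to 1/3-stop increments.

f/25

Aperture: f/9 → f/10 → f/11 → f/13 → f/14 → f/16 → f/18 → f/20 → f/22 → f/25 — 3 stops smaller aperture (darker).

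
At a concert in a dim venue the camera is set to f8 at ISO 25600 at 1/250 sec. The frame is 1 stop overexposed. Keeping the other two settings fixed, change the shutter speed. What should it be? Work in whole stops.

1/500s

Overexposed by 1 stop → need 1 stop darker.
Shutter speed: 1/250 → 1/500.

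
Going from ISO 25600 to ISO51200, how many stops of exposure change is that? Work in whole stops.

1 stop

25600 → 51200 — count the steps: 1 stop.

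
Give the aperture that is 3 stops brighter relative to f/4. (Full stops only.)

Aperture: f/4 → f/2.8 → f/2 → f/1.4 — 3 stops wider (brighter).

f/1.4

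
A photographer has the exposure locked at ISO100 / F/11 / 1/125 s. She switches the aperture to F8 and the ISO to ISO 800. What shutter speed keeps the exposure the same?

1/2000s

Aperture: f/11 → f/8 — 1 stop larger aperture (brighter).
ISO: 100 → 200 → 400 → 800 — 3 stops higher (brighter).
Net change so far: 4 stops brighter. Offset with the shutter speed: 1/125 → 1/250 → 1/500 → 1/1000 → 1/2000.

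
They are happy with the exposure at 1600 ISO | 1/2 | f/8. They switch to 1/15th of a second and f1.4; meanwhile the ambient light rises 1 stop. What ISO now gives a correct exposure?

ISO 200

Scene light: 1 stop brighter.
Shutter speed: 1/2 → 1/4 → 1/8 → 1/15 — 3 stops shorter (darker).
Aperture: f/8 → f/5.6 → f/4 → f/2.8 → f/2 → f/1.4 — 5 stops wider (brighter).
Net so far: 3 stops brighter. ISO: 1600 → 800 → 400 → 200.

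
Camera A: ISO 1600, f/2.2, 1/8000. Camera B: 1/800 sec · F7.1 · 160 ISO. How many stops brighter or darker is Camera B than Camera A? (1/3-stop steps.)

3 1/3 stops darker

Aperture: f/2.2 → f/2.5 → f/2.8 → f/3.2 → f/3.5 → f/4 → f/4.5 → f/5 → f/5.6 → f/6.3 → f/7.1 — 3 1/3 stops smaller aperture (darker).
Shutter speed: 1/8000 → 1/6400 → 1/5000 → 1/4000 → 1/3200 → 1/2500 → 1/2000 → 1/1600 → 1/1250 → 1/1000 → 1/800 — 3 1/3 stops slower (brighter).
ISO: 1600 → 1250 → 1000 → 800 → 640 → 500 → 400 → 320 → 250 → 200 → 160 — 3 1/3 stops lower (darker).
Net: −3 1/3 +3 1/3 −3 1/3 = −3 1/3 stops.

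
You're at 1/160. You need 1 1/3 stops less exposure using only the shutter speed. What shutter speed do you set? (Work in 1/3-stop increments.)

Shutter speed: 1/160 → 1/200 → 1/250 → 1/320 → 1/400 — 1 1/3 stops faster (darker).

1/400s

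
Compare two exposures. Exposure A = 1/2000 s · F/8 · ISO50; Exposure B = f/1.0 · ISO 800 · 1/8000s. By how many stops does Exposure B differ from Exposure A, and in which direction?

8 stops brighter

Aperture: f/8 → f/5.6 → f/4 → f/2.8 → f/2 → f/1.4 → f/1.0 — 6 stops opened up (brighter).
Shutter speed: 1/2000 → 1/4000 → 1/8000 — 2 stops shorter (darker).
ISO: 50 → 100 → 200 → 400 → 800 — 4 stops higher (brighter).
Net: +6 −2 +4 = +8 stops.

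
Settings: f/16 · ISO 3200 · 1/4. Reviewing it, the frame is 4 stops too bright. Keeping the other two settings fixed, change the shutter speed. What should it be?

Overexposed by 4 stops → need 4 stops darker.
Shutter speed: 1/4 → 1/8 → 1/15 → 1/30 → 1/60.

1/60s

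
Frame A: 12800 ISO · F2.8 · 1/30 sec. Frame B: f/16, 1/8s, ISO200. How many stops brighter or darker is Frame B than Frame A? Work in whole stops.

Aperture: f/2.8 → f/4 → f/5.6 → f/8 → f/11 → f/16 — 5 stops stopped down (darker).
Shutter speed: 1/30 → 1/15 → 1/8 — 2 stops slower (brighter).
ISO: 12800 → 6400 → 3200 → 1600 → 800 → 400 → 200 — 6 stops lower (darker).
Net: −5 +2 −6 = −9 stops.

9 stops darker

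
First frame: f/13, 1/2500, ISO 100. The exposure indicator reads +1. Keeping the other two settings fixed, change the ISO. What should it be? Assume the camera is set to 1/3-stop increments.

Overexposed by 1 stop → need 1 stop darker.
ISO: 100 → 80 → 64 → 50.

ISO 50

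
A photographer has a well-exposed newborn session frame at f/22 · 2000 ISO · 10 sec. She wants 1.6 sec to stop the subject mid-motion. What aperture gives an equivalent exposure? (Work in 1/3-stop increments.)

Shutter speed: 10 → 8 → 6 → 5 → 4 → 3.2 → 2.5 → 2 → 1.6 — 2 2/3 stops shorter (darker).
Need 2 2/3 stops brighter from the aperture: f/22 → f/20 → f/18 → f/16 → f/14 → f/13 → f/11 → f/10 → f/9.

f/9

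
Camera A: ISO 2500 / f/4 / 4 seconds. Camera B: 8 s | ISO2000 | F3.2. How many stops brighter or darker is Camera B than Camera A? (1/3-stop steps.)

1 1/3 stops brighter

Aperture: f/4 → f/3.5 → f/3.2 — 2/3 stop wider (brighter).
Shutter speed: 4 → 5 → 6 → 8 — 1 stop longer (brighter).
ISO: 2500 → 2000 — 1/3 stop dropped (darker).
Net: +2/3 +1 −1/3 = +1 1/3 stops.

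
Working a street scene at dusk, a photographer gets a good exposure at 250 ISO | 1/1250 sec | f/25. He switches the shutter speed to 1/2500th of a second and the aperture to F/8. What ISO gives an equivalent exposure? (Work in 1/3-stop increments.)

Shutter speed: 1/1250 → 1/1600 → 1/2000 → 1/2500 — 1 stop faster (darker).
Aperture: f/25 → f/22 → f/20 → f/18 → f/16 → f/14 → f/13 → f/11 → f/10 → f/9 → f/8 — 3 1/3 stops opened up (brighter).
Net change so far: 2 1/3 stops brighter. Offset with the ISO: 250 → 200 → 160 → 125 → 100 → 80 → 64 → 50.

ISO 50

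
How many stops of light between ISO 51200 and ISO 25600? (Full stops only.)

1 stop

51200 → 25600 — count the steps: 1 stop.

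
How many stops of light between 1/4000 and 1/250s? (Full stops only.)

4 stops

1/4000 → 1/2000 → 1/1000 → 1/500 → 1/250 — count the steps: 4 stops.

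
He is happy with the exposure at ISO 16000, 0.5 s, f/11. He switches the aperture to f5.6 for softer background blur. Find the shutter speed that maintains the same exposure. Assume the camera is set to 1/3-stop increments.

1/8s

Aperture: f/11 → f/10 → f/9 → f/8 → f/7.1 → f/6.3 → f/5.6 — 2 stops wider (brighter).
Need 2 stops darker from the shutter speed: 0.5 → 0.4 → 0.3 → 1/4 → 1/5 → 1/6 → 1/8.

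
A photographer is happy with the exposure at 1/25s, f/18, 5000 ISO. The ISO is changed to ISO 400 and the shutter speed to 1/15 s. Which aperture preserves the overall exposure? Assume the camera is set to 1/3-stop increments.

ISO: 5000 → 4000 → 3200 → 2500 → 2000 → 1600 → 1250 → 1000 → 800 → 640 → 500 → 400 — 3 2/3 stops lower (darker).
Shutter speed: 1/25 → 1/20 → 1/15 — 2/3 stop longer (brighter).
Net change so far: 3 stops darker. Offset with the aperture: f/18 → f/16 → f/14 → f/13 → f/11 → f/10 → f/9 → f/8 → f/7.1 → f/6.3.

f/6.3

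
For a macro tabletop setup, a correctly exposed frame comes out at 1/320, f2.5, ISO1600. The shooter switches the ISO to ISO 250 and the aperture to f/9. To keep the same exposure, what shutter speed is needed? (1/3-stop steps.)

1/4s

ISO: 1600 → 1250 → 1000 → 800 → 640 → 500 → 400 → 320 → 250 — 2 2/3 stops lower (darker).
Aperture: f/2.5 → f/2.8 → f/3.2 → f/3.5 → f/4 → f/4.5 → f/5 → f/5.6 → f/6.3 → f/7.1 → f/8 → f/9 — 3 2/3 stops smaller aperture (darker).
Net change so far: 6 1/3 stops darker. Offset with the shutter speed: 1/320 → 1/250 → 1/200 → 1/160 → 1/125 → 1/100 → 1/80 → 1/60 → 1/50 → 1/40 → 1/30 → 1/25 → 1/20 → 1/15 → 1/13 → 1/10 → 1/8 → 1/6 → 1/5 → 1/4.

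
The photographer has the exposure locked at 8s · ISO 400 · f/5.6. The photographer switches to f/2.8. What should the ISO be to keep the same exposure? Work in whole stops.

Aperture: f/5.6 → f/4 → f/2.8 — 2 stops wider (brighter).
Need 2 stops darker from the ISO: 400 → 200 → 100.

ISO 100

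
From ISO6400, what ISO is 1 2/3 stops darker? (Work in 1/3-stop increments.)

ISO: 6400 → 5000 → 4000 → 3200 → 2500 → 2000 — 1 2/3 stops dropped (darker).

ISO 2000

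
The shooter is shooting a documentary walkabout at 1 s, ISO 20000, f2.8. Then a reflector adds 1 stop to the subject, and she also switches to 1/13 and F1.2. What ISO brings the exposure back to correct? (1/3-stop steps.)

Scene light: 1 stop brighter.
Shutter speed: 1 → 0.8 → 0.6 → 0.5 → 0.4 → 0.3 → 1/4 → 1/5 → 1/6 → 1/8 → 1/10 → 1/13 — 3 2/3 stops faster (darker).
Aperture: f/2.8 → f/2.5 → f/2.2 → f/2 → f/1.8 → f/1.6 → f/1.4 → f/1.2 — 2 1/3 stops wider (brighter).
Net so far: 1/3 stop darker. ISO: 20000 → 25600.

ISO 25600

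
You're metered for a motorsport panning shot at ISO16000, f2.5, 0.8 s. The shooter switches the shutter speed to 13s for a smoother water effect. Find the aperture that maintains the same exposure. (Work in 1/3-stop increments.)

f/10

Shutter speed: 0.8 → 1 → 1.3 → 1.6 → 2 → 2.5 → 3.2 → 4 → 5 → 6 → 8 → 10 → 13 — 4 stops longer (brighter).
Need 4 stops darker from the aperture: f/2.5 → f/2.8 → f/3.2 → f/3.5 → f/4 → f/4.5 → f/5 → f/5.6 → f/6.3 → f/7.1 → f/8 → f/9 → f/10.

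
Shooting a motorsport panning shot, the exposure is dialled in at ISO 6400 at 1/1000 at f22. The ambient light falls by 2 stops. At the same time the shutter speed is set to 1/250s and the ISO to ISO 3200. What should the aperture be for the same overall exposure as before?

Scene light: 2 stops darker.
Shutter speed: 1/1000 → 1/500 → 1/250 — 2 stops longer (brighter).
ISO: 6400 → 3200 — 1 stop lower (darker).
Net so far: 1 stop darker. Aperture: f/22 → f/16.

f/16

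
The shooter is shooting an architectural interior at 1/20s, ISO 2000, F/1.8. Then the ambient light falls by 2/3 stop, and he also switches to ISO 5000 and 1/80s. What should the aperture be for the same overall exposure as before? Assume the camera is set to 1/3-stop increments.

f/1.1

Scene light: 2/3 stop darker.
ISO: 2000 → 2500 → 3200 → 4000 → 5000 — 1 1/3 stops raised (brighter).
Shutter speed: 1/20 → 1/25 → 1/30 → 1/40 → 1/50 → 1/60 → 1/80 — 2 stops faster (darker).
Net so far: 1 1/3 stops darker. Aperture: f/1.8 → f/1.6 → f/1.4 → f/1.2 → f/1.1.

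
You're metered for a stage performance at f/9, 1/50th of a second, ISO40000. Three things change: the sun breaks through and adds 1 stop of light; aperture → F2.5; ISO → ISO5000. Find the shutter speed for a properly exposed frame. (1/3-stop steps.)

Scene light: 1 stop brighter.
Aperture: f/9 → f/8 → f/7.1 → f/6.3 → f/5.6 → f/5 → f/4.5 → f/4 → f/3.5 → f/3.2 → f/2.8 → f/2.5 — 3 2/3 stops opened up (brighter).
ISO: 40000 → 32000 → 25600 → 20000 → 16000 → 12800 → 10000 → 8000 → 6400 → 5000 — 3 stops dropped (darker).
Net so far: 1 2/3 stops brighter. Shutter speed: 1/50 → 1/60 → 1/80 → 1/100 → 1/125 → 1/160.

1/160s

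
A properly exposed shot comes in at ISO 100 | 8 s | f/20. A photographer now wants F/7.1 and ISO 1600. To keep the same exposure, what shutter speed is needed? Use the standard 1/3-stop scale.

1/15s

Aperture: f/20 → f/18 → f/16 → f/14 → f/13 → f/11 → f/10 → f/9 → f/8 → f/7.1 — 3 stops opened up (brighter).
ISO: 100 → 125 → 160 → 200 → 250 → 320 → 400 → 500 → 640 → 800 → 1000 → 1250 → 1600 — 4 stops higher (brighter).
Net change so far: 7 stops brighter. Offset with the shutter speed: 8 → 6 → 5 → 4 → 3.2 → 2.5 → 2 → 1.6 → 1.3 → 1 → 0.8 → 0.6 → 0.5 → 0.4 → 0.3 → 1/4 → 1/5 → 1/6 → 1/8 → 1/10 → 1/13 → 1/15.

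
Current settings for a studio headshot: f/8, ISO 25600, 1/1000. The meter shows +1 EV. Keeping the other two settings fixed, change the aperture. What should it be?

Overexposed by 1 stop → need 1 stop darker.
Aperture: f/8 → f/11.

f/11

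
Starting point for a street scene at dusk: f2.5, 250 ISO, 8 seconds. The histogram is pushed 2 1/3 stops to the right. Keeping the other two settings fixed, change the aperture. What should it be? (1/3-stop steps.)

f/5.6

Overexposed by 2 1/3 stops → need 2 1/3 stops darker.
Aperture: f/2.5 → f/2.8 → f/3.2 → f/3.5 → f/4 → f/4.5 → f/5 → f/5.6.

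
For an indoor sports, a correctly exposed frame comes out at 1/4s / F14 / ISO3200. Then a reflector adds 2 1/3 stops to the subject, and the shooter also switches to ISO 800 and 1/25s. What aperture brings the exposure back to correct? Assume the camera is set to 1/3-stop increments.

Scene light: 2 1/3 stops brighter.
ISO: 3200 → 2500 → 2000 → 1600 → 1250 → 1000 → 800 — 2 stops lower (darker).
Shutter speed: 1/4 → 1/5 → 1/6 → 1/8 → 1/10 → 1/13 → 1/15 → 1/20 → 1/25 — 2 2/3 stops shorter (darker).
Net so far: 2 1/3 stops darker. Aperture: f/14 → f/13 → f/11 → f/10 → f/9 → f/8 → f/7.1 → f/6.3.

f/6.3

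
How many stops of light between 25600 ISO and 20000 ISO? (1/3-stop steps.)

1/3 stop

25600 → 20000 — count the steps: 1 third-stops = 1/3 stop.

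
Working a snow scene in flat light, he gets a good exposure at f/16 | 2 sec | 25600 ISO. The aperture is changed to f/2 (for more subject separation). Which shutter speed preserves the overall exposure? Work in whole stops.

Aperture: f/16 → f/11 → f/8 → f/5.6 → f/4 → f/2.8 → f/2 — 6 stops wider (brighter).
Need 6 stops darker from the shutter speed: 2 → 1 → 1/2 → 1/4 → 1/8 → 1/15 → 1/30.

1/30s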